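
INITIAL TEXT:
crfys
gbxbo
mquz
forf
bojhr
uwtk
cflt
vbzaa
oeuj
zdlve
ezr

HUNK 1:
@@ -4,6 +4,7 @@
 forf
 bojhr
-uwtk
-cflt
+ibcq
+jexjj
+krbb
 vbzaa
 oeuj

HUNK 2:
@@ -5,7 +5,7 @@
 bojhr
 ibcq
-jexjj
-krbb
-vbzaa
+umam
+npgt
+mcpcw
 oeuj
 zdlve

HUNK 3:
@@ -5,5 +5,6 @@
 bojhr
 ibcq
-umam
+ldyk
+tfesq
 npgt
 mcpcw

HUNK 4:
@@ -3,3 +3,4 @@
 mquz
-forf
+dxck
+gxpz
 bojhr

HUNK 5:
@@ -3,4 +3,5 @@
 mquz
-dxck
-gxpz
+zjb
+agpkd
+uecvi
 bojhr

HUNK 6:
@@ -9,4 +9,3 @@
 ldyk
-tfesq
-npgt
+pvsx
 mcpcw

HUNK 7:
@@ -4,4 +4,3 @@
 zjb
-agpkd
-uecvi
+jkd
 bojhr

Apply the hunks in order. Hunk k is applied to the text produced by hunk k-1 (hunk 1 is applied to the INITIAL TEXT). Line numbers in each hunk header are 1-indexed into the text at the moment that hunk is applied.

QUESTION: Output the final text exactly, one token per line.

Hunk 1: at line 4 remove [uwtk,cflt] add [ibcq,jexjj,krbb] -> 12 lines: crfys gbxbo mquz forf bojhr ibcq jexjj krbb vbzaa oeuj zdlve ezr
Hunk 2: at line 5 remove [jexjj,krbb,vbzaa] add [umam,npgt,mcpcw] -> 12 lines: crfys gbxbo mquz forf bojhr ibcq umam npgt mcpcw oeuj zdlve ezr
Hunk 3: at line 5 remove [umam] add [ldyk,tfesq] -> 13 lines: crfys gbxbo mquz forf bojhr ibcq ldyk tfesq npgt mcpcw oeuj zdlve ezr
Hunk 4: at line 3 remove [forf] add [dxck,gxpz] -> 14 lines: crfys gbxbo mquz dxck gxpz bojhr ibcq ldyk tfesq npgt mcpcw oeuj zdlve ezr
Hunk 5: at line 3 remove [dxck,gxpz] add [zjb,agpkd,uecvi] -> 15 lines: crfys gbxbo mquz zjb agpkd uecvi bojhr ibcq ldyk tfesq npgt mcpcw oeuj zdlve ezr
Hunk 6: at line 9 remove [tfesq,npgt] add [pvsx] -> 14 lines: crfys gbxbo mquz zjb agpkd uecvi bojhr ibcq ldyk pvsx mcpcw oeuj zdlve ezr
Hunk 7: at line 4 remove [agpkd,uecvi] add [jkd] -> 13 lines: crfys gbxbo mquz zjb jkd bojhr ibcq ldyk pvsx mcpcw oeuj zdlve ezr

Answer: crfys
gbxbo
mquz
zjb
jkd
bojhr
ibcq
ldyk
pvsx
mcpcw
oeuj
zdlve
ezr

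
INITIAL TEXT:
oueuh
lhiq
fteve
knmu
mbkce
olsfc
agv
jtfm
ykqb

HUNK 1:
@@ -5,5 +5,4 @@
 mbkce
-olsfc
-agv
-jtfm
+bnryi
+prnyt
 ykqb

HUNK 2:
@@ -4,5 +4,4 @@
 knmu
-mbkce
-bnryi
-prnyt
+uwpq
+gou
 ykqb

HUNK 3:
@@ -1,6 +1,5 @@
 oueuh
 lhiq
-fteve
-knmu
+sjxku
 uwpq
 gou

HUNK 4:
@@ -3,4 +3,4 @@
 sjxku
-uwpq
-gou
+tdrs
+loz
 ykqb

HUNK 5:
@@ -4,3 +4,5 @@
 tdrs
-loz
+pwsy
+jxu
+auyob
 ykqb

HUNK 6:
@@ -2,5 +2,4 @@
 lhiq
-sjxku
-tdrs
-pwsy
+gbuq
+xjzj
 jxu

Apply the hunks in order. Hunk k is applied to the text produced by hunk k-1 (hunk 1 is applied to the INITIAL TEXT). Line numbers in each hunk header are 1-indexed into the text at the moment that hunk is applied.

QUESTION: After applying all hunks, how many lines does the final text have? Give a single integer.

Hunk 1: at line 5 remove [olsfc,agv,jtfm] add [bnryi,prnyt] -> 8 lines: oueuh lhiq fteve knmu mbkce bnryi prnyt ykqb
Hunk 2: at line 4 remove [mbkce,bnryi,prnyt] add [uwpq,gou] -> 7 lines: oueuh lhiq fteve knmu uwpq gou ykqb
Hunk 3: at line 1 remove [fteve,knmu] add [sjxku] -> 6 lines: oueuh lhiq sjxku uwpq gou ykqb
Hunk 4: at line 3 remove [uwpq,gou] add [tdrs,loz] -> 6 lines: oueuh lhiq sjxku tdrs loz ykqb
Hunk 5: at line 4 remove [loz] add [pwsy,jxu,auyob] -> 8 lines: oueuh lhiq sjxku tdrs pwsy jxu auyob ykqb
Hunk 6: at line 2 remove [sjxku,tdrs,pwsy] add [gbuq,xjzj] -> 7 lines: oueuh lhiq gbuq xjzj jxu auyob ykqb
Final line count: 7

Answer: 7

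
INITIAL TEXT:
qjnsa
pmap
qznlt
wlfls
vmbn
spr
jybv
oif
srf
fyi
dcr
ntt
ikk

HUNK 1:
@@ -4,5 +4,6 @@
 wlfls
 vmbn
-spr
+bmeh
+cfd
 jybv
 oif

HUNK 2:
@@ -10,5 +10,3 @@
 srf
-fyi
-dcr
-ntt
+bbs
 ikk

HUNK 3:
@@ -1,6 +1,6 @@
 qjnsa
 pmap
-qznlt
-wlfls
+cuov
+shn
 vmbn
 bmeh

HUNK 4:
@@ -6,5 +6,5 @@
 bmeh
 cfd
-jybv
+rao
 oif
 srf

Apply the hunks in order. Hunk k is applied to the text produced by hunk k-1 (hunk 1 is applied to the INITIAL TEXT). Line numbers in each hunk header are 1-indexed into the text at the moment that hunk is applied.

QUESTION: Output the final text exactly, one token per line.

Hunk 1: at line 4 remove [spr] add [bmeh,cfd] -> 14 lines: qjnsa pmap qznlt wlfls vmbn bmeh cfd jybv oif srf fyi dcr ntt ikk
Hunk 2: at line 10 remove [fyi,dcr,ntt] add [bbs] -> 12 lines: qjnsa pmap qznlt wlfls vmbn bmeh cfd jybv oif srf bbs ikk
Hunk 3: at line 1 remove [qznlt,wlfls] add [cuov,shn] -> 12 lines: qjnsa pmap cuov shn vmbn bmeh cfd jybv oif srf bbs ikk
Hunk 4: at line 6 remove [jybv] add [rao] -> 12 lines: qjnsa pmap cuov shn vmbn bmeh cfd rao oif srf bbs ikk

Answer: qjnsa
pmap
cuov
shn
vmbn
bmeh
cfd
rao
oif
srf
bbs
ikk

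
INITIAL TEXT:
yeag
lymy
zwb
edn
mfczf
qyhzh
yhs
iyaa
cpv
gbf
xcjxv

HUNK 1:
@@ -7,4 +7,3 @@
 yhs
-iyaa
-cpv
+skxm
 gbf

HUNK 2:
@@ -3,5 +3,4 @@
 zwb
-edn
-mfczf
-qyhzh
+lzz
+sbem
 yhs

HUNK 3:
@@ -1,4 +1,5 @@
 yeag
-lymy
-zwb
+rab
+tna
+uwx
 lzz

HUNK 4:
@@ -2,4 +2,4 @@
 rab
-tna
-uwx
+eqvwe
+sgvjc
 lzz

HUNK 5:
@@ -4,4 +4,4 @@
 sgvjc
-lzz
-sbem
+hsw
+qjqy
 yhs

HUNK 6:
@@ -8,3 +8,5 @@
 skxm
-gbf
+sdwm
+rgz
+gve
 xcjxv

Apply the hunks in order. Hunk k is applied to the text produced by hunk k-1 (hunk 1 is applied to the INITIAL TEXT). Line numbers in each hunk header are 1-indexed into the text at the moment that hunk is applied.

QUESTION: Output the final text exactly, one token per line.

Answer: yeag
rab
eqvwe
sgvjc
hsw
qjqy
yhs
skxm
sdwm
rgz
gve
xcjxv

Derivation:
Hunk 1: at line 7 remove [iyaa,cpv] add [skxm] -> 10 lines: yeag lymy zwb edn mfczf qyhzh yhs skxm gbf xcjxv
Hunk 2: at line 3 remove [edn,mfczf,qyhzh] add [lzz,sbem] -> 9 lines: yeag lymy zwb lzz sbem yhs skxm gbf xcjxv
Hunk 3: at line 1 remove [lymy,zwb] add [rab,tna,uwx] -> 10 lines: yeag rab tna uwx lzz sbem yhs skxm gbf xcjxv
Hunk 4: at line 2 remove [tna,uwx] add [eqvwe,sgvjc] -> 10 lines: yeag rab eqvwe sgvjc lzz sbem yhs skxm gbf xcjxv
Hunk 5: at line 4 remove [lzz,sbem] add [hsw,qjqy] -> 10 lines: yeag rab eqvwe sgvjc hsw qjqy yhs skxm gbf xcjxv
Hunk 6: at line 8 remove [gbf] add [sdwm,rgz,gve] -> 12 lines: yeag rab eqvwe sgvjc hsw qjqy yhs skxm sdwm rgz gve xcjxv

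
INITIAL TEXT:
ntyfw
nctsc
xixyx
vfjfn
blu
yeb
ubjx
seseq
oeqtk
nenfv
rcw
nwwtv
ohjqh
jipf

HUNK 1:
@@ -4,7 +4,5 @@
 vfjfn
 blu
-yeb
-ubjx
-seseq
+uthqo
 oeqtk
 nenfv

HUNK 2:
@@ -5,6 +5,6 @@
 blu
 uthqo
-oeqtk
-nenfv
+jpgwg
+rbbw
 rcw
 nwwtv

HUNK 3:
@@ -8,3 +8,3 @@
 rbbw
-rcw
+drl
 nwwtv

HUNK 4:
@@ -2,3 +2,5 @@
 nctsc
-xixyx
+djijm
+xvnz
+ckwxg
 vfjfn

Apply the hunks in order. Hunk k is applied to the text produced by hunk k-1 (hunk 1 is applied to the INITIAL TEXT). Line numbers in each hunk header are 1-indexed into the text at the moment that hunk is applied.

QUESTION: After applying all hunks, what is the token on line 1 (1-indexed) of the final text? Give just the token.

Answer: ntyfw

Derivation:
Hunk 1: at line 4 remove [yeb,ubjx,seseq] add [uthqo] -> 12 lines: ntyfw nctsc xixyx vfjfn blu uthqo oeqtk nenfv rcw nwwtv ohjqh jipf
Hunk 2: at line 5 remove [oeqtk,nenfv] add [jpgwg,rbbw] -> 12 lines: ntyfw nctsc xixyx vfjfn blu uthqo jpgwg rbbw rcw nwwtv ohjqh jipf
Hunk 3: at line 8 remove [rcw] add [drl] -> 12 lines: ntyfw nctsc xixyx vfjfn blu uthqo jpgwg rbbw drl nwwtv ohjqh jipf
Hunk 4: at line 2 remove [xixyx] add [djijm,xvnz,ckwxg] -> 14 lines: ntyfw nctsc djijm xvnz ckwxg vfjfn blu uthqo jpgwg rbbw drl nwwtv ohjqh jipf
Final line 1: ntyfw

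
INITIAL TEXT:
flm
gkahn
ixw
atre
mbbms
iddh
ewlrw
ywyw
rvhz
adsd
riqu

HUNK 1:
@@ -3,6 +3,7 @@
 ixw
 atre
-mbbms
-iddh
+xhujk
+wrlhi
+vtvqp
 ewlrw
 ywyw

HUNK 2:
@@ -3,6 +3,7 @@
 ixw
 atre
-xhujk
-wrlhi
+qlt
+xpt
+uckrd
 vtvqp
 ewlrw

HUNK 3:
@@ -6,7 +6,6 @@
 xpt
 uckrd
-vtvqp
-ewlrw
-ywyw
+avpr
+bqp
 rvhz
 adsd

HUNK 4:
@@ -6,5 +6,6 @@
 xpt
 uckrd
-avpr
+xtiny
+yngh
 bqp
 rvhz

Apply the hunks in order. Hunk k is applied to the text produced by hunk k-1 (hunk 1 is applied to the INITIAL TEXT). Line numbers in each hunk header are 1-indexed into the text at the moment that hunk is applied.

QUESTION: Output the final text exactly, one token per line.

Answer: flm
gkahn
ixw
atre
qlt
xpt
uckrd
xtiny
yngh
bqp
rvhz
adsd
riqu

Derivation:
Hunk 1: at line 3 remove [mbbms,iddh] add [xhujk,wrlhi,vtvqp] -> 12 lines: flm gkahn ixw atre xhujk wrlhi vtvqp ewlrw ywyw rvhz adsd riqu
Hunk 2: at line 3 remove [xhujk,wrlhi] add [qlt,xpt,uckrd] -> 13 lines: flm gkahn ixw atre qlt xpt uckrd vtvqp ewlrw ywyw rvhz adsd riqu
Hunk 3: at line 6 remove [vtvqp,ewlrw,ywyw] add [avpr,bqp] -> 12 lines: flm gkahn ixw atre qlt xpt uckrd avpr bqp rvhz adsd riqu
Hunk 4: at line 6 remove [avpr] add [xtiny,yngh] -> 13 lines: flm gkahn ixw atre qlt xpt uckrd xtiny yngh bqp rvhz adsd riqu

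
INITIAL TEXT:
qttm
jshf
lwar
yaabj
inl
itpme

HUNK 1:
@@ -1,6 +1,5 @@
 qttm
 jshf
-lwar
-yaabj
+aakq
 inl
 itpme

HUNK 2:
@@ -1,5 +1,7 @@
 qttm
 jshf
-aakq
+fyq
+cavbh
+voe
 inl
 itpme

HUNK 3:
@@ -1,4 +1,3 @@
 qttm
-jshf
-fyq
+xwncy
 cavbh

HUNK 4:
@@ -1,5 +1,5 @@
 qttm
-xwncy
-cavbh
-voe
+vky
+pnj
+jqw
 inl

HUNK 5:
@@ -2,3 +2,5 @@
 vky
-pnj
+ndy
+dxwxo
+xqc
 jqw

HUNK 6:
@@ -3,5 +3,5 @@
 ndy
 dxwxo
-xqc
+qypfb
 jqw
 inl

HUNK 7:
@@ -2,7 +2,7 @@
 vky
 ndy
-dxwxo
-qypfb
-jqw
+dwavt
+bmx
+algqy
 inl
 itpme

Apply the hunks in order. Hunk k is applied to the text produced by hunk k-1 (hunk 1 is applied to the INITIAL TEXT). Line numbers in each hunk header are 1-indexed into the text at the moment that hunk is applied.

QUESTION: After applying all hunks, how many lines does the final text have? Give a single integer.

Answer: 8

Derivation:
Hunk 1: at line 1 remove [lwar,yaabj] add [aakq] -> 5 lines: qttm jshf aakq inl itpme
Hunk 2: at line 1 remove [aakq] add [fyq,cavbh,voe] -> 7 lines: qttm jshf fyq cavbh voe inl itpme
Hunk 3: at line 1 remove [jshf,fyq] add [xwncy] -> 6 lines: qttm xwncy cavbh voe inl itpme
Hunk 4: at line 1 remove [xwncy,cavbh,voe] add [vky,pnj,jqw] -> 6 lines: qttm vky pnj jqw inl itpme
Hunk 5: at line 2 remove [pnj] add [ndy,dxwxo,xqc] -> 8 lines: qttm vky ndy dxwxo xqc jqw inl itpme
Hunk 6: at line 3 remove [xqc] add [qypfb] -> 8 lines: qttm vky ndy dxwxo qypfb jqw inl itpme
Hunk 7: at line 2 remove [dxwxo,qypfb,jqw] add [dwavt,bmx,algqy] -> 8 lines: qttm vky ndy dwavt bmx algqy inl itpme
Final line count: 8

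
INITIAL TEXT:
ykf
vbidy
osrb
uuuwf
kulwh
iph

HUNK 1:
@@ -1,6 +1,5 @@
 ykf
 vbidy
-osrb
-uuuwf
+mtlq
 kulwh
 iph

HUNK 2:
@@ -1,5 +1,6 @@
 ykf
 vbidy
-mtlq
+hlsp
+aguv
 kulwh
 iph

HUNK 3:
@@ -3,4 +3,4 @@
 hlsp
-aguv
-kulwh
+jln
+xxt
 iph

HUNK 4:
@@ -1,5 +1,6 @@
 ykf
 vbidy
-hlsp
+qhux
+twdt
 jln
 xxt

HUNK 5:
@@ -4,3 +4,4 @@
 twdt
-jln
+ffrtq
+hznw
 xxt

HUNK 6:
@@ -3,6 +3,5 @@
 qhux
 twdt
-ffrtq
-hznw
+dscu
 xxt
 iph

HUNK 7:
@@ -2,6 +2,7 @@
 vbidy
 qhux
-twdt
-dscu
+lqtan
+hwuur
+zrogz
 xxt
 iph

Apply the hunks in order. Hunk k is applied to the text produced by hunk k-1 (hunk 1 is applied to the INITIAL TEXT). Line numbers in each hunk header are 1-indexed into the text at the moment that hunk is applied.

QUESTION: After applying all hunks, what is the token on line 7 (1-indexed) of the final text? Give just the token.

Answer: xxt

Derivation:
Hunk 1: at line 1 remove [osrb,uuuwf] add [mtlq] -> 5 lines: ykf vbidy mtlq kulwh iph
Hunk 2: at line 1 remove [mtlq] add [hlsp,aguv] -> 6 lines: ykf vbidy hlsp aguv kulwh iph
Hunk 3: at line 3 remove [aguv,kulwh] add [jln,xxt] -> 6 lines: ykf vbidy hlsp jln xxt iph
Hunk 4: at line 1 remove [hlsp] add [qhux,twdt] -> 7 lines: ykf vbidy qhux twdt jln xxt iph
Hunk 5: at line 4 remove [jln] add [ffrtq,hznw] -> 8 lines: ykf vbidy qhux twdt ffrtq hznw xxt iph
Hunk 6: at line 3 remove [ffrtq,hznw] add [dscu] -> 7 lines: ykf vbidy qhux twdt dscu xxt iph
Hunk 7: at line 2 remove [twdt,dscu] add [lqtan,hwuur,zrogz] -> 8 lines: ykf vbidy qhux lqtan hwuur zrogz xxt iph
Final line 7: xxt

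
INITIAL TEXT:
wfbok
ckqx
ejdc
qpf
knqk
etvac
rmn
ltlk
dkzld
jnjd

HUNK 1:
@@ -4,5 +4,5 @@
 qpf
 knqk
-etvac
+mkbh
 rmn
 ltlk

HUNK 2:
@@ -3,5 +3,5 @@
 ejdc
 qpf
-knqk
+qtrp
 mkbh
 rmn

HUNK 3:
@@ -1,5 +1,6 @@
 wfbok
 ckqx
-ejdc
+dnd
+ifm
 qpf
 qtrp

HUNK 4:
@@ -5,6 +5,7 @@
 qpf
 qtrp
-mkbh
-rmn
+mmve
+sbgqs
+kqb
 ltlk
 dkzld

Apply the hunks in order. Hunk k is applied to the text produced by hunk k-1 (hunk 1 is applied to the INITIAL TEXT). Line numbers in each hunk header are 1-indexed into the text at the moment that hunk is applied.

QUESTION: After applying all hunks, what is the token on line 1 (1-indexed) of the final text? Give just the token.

Hunk 1: at line 4 remove [etvac] add [mkbh] -> 10 lines: wfbok ckqx ejdc qpf knqk mkbh rmn ltlk dkzld jnjd
Hunk 2: at line 3 remove [knqk] add [qtrp] -> 10 lines: wfbok ckqx ejdc qpf qtrp mkbh rmn ltlk dkzld jnjd
Hunk 3: at line 1 remove [ejdc] add [dnd,ifm] -> 11 lines: wfbok ckqx dnd ifm qpf qtrp mkbh rmn ltlk dkzld jnjd
Hunk 4: at line 5 remove [mkbh,rmn] add [mmve,sbgqs,kqb] -> 12 lines: wfbok ckqx dnd ifm qpf qtrp mmve sbgqs kqb ltlk dkzld jnjd
Final line 1: wfbok

Answer: wfbok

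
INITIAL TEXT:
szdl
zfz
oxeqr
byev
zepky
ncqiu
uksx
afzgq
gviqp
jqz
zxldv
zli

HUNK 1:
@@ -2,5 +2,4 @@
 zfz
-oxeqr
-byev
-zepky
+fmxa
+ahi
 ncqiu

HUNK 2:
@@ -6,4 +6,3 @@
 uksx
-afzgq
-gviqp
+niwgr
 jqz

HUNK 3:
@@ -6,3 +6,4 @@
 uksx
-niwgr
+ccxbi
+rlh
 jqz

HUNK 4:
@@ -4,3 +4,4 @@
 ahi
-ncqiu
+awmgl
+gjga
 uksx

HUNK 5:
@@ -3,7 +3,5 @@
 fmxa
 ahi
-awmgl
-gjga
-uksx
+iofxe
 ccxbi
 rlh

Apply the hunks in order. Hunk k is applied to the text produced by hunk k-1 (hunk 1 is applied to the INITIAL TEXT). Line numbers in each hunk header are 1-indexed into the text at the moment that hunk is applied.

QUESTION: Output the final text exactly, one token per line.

Answer: szdl
zfz
fmxa
ahi
iofxe
ccxbi
rlh
jqz
zxldv
zli

Derivation:
Hunk 1: at line 2 remove [oxeqr,byev,zepky] add [fmxa,ahi] -> 11 lines: szdl zfz fmxa ahi ncqiu uksx afzgq gviqp jqz zxldv zli
Hunk 2: at line 6 remove [afzgq,gviqp] add [niwgr] -> 10 lines: szdl zfz fmxa ahi ncqiu uksx niwgr jqz zxldv zli
Hunk 3: at line 6 remove [niwgr] add [ccxbi,rlh] -> 11 lines: szdl zfz fmxa ahi ncqiu uksx ccxbi rlh jqz zxldv zli
Hunk 4: at line 4 remove [ncqiu] add [awmgl,gjga] -> 12 lines: szdl zfz fmxa ahi awmgl gjga uksx ccxbi rlh jqz zxldv zli
Hunk 5: at line 3 remove [awmgl,gjga,uksx] add [iofxe] -> 10 lines: szdl zfz fmxa ahi iofxe ccxbi rlh jqz zxldv zli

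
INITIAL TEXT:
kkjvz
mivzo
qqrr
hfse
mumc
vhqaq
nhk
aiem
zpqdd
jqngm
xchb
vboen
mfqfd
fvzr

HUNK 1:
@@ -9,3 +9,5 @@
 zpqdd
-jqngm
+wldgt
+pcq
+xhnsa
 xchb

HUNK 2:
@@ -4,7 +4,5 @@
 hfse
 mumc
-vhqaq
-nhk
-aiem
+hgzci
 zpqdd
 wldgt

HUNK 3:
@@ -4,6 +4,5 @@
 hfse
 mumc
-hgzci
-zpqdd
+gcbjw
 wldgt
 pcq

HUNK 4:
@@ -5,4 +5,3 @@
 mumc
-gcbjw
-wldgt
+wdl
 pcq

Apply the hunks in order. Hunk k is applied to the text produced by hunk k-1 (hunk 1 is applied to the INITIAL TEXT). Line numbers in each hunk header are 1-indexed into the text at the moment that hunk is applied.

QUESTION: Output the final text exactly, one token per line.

Answer: kkjvz
mivzo
qqrr
hfse
mumc
wdl
pcq
xhnsa
xchb
vboen
mfqfd
fvzr

Derivation:
Hunk 1: at line 9 remove [jqngm] add [wldgt,pcq,xhnsa] -> 16 lines: kkjvz mivzo qqrr hfse mumc vhqaq nhk aiem zpqdd wldgt pcq xhnsa xchb vboen mfqfd fvzr
Hunk 2: at line 4 remove [vhqaq,nhk,aiem] add [hgzci] -> 14 lines: kkjvz mivzo qqrr hfse mumc hgzci zpqdd wldgt pcq xhnsa xchb vboen mfqfd fvzr
Hunk 3: at line 4 remove [hgzci,zpqdd] add [gcbjw] -> 13 lines: kkjvz mivzo qqrr hfse mumc gcbjw wldgt pcq xhnsa xchb vboen mfqfd fvzr
Hunk 4: at line 5 remove [gcbjw,wldgt] add [wdl] -> 12 lines: kkjvz mivzo qqrr hfse mumc wdl pcq xhnsa xchb vboen mfqfd fvzr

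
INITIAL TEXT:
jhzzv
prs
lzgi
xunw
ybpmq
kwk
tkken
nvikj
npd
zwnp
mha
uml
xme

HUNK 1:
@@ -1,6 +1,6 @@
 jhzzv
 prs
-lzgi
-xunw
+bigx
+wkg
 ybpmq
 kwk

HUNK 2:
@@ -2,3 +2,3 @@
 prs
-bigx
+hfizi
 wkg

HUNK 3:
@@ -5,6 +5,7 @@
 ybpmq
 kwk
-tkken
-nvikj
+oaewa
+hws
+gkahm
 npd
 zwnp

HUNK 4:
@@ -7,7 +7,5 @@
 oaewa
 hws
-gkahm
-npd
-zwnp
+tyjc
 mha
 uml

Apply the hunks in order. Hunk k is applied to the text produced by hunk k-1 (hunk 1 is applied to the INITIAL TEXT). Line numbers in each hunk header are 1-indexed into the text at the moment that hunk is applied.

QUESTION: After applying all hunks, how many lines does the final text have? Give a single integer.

Answer: 12

Derivation:
Hunk 1: at line 1 remove [lzgi,xunw] add [bigx,wkg] -> 13 lines: jhzzv prs bigx wkg ybpmq kwk tkken nvikj npd zwnp mha uml xme
Hunk 2: at line 2 remove [bigx] add [hfizi] -> 13 lines: jhzzv prs hfizi wkg ybpmq kwk tkken nvikj npd zwnp mha uml xme
Hunk 3: at line 5 remove [tkken,nvikj] add [oaewa,hws,gkahm] -> 14 lines: jhzzv prs hfizi wkg ybpmq kwk oaewa hws gkahm npd zwnp mha uml xme
Hunk 4: at line 7 remove [gkahm,npd,zwnp] add [tyjc] -> 12 lines: jhzzv prs hfizi wkg ybpmq kwk oaewa hws tyjc mha uml xme
Final line count: 12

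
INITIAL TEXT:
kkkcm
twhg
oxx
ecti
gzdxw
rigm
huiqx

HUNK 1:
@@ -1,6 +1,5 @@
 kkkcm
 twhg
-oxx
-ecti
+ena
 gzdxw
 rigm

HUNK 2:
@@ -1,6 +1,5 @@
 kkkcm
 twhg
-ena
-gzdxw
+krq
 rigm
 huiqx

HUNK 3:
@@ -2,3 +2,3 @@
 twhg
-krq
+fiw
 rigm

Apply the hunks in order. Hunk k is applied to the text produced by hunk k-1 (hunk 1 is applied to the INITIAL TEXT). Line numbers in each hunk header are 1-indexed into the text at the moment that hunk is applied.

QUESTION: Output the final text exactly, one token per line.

Answer: kkkcm
twhg
fiw
rigm
huiqx

Derivation:
Hunk 1: at line 1 remove [oxx,ecti] add [ena] -> 6 lines: kkkcm twhg ena gzdxw rigm huiqx
Hunk 2: at line 1 remove [ena,gzdxw] add [krq] -> 5 lines: kkkcm twhg krq rigm huiqx
Hunk 3: at line 2 remove [krq] add [fiw] -> 5 lines: kkkcm twhg fiw rigm huiqx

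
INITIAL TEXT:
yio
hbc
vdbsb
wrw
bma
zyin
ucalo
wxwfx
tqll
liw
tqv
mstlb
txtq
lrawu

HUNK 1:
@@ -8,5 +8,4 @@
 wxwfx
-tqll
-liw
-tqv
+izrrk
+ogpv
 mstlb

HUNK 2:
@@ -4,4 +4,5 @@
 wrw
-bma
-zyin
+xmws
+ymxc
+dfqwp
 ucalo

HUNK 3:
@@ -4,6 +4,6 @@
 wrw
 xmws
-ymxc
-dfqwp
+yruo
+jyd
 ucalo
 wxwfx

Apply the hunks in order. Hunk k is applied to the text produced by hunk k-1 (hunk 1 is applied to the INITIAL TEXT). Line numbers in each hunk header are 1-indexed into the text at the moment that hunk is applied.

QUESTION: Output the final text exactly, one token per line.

Hunk 1: at line 8 remove [tqll,liw,tqv] add [izrrk,ogpv] -> 13 lines: yio hbc vdbsb wrw bma zyin ucalo wxwfx izrrk ogpv mstlb txtq lrawu
Hunk 2: at line 4 remove [bma,zyin] add [xmws,ymxc,dfqwp] -> 14 lines: yio hbc vdbsb wrw xmws ymxc dfqwp ucalo wxwfx izrrk ogpv mstlb txtq lrawu
Hunk 3: at line 4 remove [ymxc,dfqwp] add [yruo,jyd] -> 14 lines: yio hbc vdbsb wrw xmws yruo jyd ucalo wxwfx izrrk ogpv mstlb txtq lrawu

Answer: yio
hbc
vdbsb
wrw
xmws
yruo
jyd
ucalo
wxwfx
izrrk
ogpv
mstlb
txtq
lrawu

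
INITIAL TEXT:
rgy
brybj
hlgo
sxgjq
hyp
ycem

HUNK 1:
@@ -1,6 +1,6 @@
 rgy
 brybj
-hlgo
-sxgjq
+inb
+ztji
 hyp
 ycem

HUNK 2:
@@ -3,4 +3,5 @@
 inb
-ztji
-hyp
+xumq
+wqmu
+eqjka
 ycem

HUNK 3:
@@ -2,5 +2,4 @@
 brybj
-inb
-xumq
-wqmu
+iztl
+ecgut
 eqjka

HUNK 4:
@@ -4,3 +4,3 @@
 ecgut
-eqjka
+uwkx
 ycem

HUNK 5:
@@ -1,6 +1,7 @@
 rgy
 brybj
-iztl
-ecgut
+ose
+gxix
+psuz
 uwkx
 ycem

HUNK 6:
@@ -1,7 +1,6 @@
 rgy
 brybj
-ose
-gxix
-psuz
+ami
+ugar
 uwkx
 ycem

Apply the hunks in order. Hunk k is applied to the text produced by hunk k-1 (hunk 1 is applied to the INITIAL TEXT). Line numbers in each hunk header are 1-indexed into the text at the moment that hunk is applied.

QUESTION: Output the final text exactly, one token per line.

Answer: rgy
brybj
ami
ugar
uwkx
ycem

Derivation:
Hunk 1: at line 1 remove [hlgo,sxgjq] add [inb,ztji] -> 6 lines: rgy brybj inb ztji hyp ycem
Hunk 2: at line 3 remove [ztji,hyp] add [xumq,wqmu,eqjka] -> 7 lines: rgy brybj inb xumq wqmu eqjka ycem
Hunk 3: at line 2 remove [inb,xumq,wqmu] add [iztl,ecgut] -> 6 lines: rgy brybj iztl ecgut eqjka ycem
Hunk 4: at line 4 remove [eqjka] add [uwkx] -> 6 lines: rgy brybj iztl ecgut uwkx ycem
Hunk 5: at line 1 remove [iztl,ecgut] add [ose,gxix,psuz] -> 7 lines: rgy brybj ose gxix psuz uwkx ycem
Hunk 6: at line 1 remove [ose,gxix,psuz] add [ami,ugar] -> 6 lines: rgy brybj ami ugar uwkx ycem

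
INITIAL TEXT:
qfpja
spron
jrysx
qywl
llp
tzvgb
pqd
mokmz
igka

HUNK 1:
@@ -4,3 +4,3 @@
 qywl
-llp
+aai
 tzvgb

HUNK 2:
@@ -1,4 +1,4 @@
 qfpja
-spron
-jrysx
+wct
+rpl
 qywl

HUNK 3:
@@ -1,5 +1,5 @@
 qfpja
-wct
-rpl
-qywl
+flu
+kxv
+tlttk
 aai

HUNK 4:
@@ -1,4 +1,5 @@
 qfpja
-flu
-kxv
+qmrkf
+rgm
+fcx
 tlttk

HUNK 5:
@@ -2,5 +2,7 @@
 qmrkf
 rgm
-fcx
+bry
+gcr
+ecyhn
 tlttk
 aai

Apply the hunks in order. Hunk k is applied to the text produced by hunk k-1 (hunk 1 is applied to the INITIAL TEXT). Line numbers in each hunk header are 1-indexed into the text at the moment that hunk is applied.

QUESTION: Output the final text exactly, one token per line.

Hunk 1: at line 4 remove [llp] add [aai] -> 9 lines: qfpja spron jrysx qywl aai tzvgb pqd mokmz igka
Hunk 2: at line 1 remove [spron,jrysx] add [wct,rpl] -> 9 lines: qfpja wct rpl qywl aai tzvgb pqd mokmz igka
Hunk 3: at line 1 remove [wct,rpl,qywl] add [flu,kxv,tlttk] -> 9 lines: qfpja flu kxv tlttk aai tzvgb pqd mokmz igka
Hunk 4: at line 1 remove [flu,kxv] add [qmrkf,rgm,fcx] -> 10 lines: qfpja qmrkf rgm fcx tlttk aai tzvgb pqd mokmz igka
Hunk 5: at line 2 remove [fcx] add [bry,gcr,ecyhn] -> 12 lines: qfpja qmrkf rgm bry gcr ecyhn tlttk aai tzvgb pqd mokmz igka

Answer: qfpja
qmrkf
rgm
bry
gcr
ecyhn
tlttk
aai
tzvgb
pqd
mokmz
igka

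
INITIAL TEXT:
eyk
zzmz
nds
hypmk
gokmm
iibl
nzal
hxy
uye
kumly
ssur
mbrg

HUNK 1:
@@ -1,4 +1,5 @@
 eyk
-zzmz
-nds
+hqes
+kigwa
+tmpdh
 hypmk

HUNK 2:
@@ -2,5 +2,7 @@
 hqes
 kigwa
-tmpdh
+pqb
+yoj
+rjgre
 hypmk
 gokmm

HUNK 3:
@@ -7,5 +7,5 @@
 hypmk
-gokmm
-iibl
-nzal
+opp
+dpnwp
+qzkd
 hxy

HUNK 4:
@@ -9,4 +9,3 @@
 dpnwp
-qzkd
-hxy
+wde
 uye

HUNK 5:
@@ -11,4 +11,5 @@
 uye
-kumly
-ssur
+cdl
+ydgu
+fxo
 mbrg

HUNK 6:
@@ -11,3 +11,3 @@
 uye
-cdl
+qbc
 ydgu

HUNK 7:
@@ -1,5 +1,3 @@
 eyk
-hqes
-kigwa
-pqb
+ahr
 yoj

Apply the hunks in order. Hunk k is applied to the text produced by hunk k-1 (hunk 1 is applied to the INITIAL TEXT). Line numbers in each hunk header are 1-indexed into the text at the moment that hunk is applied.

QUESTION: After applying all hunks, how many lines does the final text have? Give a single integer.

Answer: 13

Derivation:
Hunk 1: at line 1 remove [zzmz,nds] add [hqes,kigwa,tmpdh] -> 13 lines: eyk hqes kigwa tmpdh hypmk gokmm iibl nzal hxy uye kumly ssur mbrg
Hunk 2: at line 2 remove [tmpdh] add [pqb,yoj,rjgre] -> 15 lines: eyk hqes kigwa pqb yoj rjgre hypmk gokmm iibl nzal hxy uye kumly ssur mbrg
Hunk 3: at line 7 remove [gokmm,iibl,nzal] add [opp,dpnwp,qzkd] -> 15 lines: eyk hqes kigwa pqb yoj rjgre hypmk opp dpnwp qzkd hxy uye kumly ssur mbrg
Hunk 4: at line 9 remove [qzkd,hxy] add [wde] -> 14 lines: eyk hqes kigwa pqb yoj rjgre hypmk opp dpnwp wde uye kumly ssur mbrg
Hunk 5: at line 11 remove [kumly,ssur] add [cdl,ydgu,fxo] -> 15 lines: eyk hqes kigwa pqb yoj rjgre hypmk opp dpnwp wde uye cdl ydgu fxo mbrg
Hunk 6: at line 11 remove [cdl] add [qbc] -> 15 lines: eyk hqes kigwa pqb yoj rjgre hypmk opp dpnwp wde uye qbc ydgu fxo mbrg
Hunk 7: at line 1 remove [hqes,kigwa,pqb] add [ahr] -> 13 lines: eyk ahr yoj rjgre hypmk opp dpnwp wde uye qbc ydgu fxo mbrg
Final line count: 13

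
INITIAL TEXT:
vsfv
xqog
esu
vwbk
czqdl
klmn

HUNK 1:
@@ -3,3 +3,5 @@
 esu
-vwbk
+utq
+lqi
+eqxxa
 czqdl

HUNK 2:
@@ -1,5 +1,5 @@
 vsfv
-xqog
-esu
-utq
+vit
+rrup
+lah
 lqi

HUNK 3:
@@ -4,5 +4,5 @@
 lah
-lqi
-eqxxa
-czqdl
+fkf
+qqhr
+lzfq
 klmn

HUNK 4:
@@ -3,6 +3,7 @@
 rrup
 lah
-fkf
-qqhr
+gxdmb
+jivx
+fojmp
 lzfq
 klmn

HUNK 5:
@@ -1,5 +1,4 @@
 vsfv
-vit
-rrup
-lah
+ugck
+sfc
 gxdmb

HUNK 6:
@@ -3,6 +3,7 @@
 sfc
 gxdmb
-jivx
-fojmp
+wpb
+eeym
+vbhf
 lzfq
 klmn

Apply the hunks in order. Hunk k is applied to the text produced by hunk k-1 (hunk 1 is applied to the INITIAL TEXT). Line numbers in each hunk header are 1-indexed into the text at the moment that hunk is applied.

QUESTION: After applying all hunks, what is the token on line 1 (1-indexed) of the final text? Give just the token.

Answer: vsfv

Derivation:
Hunk 1: at line 3 remove [vwbk] add [utq,lqi,eqxxa] -> 8 lines: vsfv xqog esu utq lqi eqxxa czqdl klmn
Hunk 2: at line 1 remove [xqog,esu,utq] add [vit,rrup,lah] -> 8 lines: vsfv vit rrup lah lqi eqxxa czqdl klmn
Hunk 3: at line 4 remove [lqi,eqxxa,czqdl] add [fkf,qqhr,lzfq] -> 8 lines: vsfv vit rrup lah fkf qqhr lzfq klmn
Hunk 4: at line 3 remove [fkf,qqhr] add [gxdmb,jivx,fojmp] -> 9 lines: vsfv vit rrup lah gxdmb jivx fojmp lzfq klmn
Hunk 5: at line 1 remove [vit,rrup,lah] add [ugck,sfc] -> 8 lines: vsfv ugck sfc gxdmb jivx fojmp lzfq klmn
Hunk 6: at line 3 remove [jivx,fojmp] add [wpb,eeym,vbhf] -> 9 lines: vsfv ugck sfc gxdmb wpb eeym vbhf lzfq klmn
Final line 1: vsfv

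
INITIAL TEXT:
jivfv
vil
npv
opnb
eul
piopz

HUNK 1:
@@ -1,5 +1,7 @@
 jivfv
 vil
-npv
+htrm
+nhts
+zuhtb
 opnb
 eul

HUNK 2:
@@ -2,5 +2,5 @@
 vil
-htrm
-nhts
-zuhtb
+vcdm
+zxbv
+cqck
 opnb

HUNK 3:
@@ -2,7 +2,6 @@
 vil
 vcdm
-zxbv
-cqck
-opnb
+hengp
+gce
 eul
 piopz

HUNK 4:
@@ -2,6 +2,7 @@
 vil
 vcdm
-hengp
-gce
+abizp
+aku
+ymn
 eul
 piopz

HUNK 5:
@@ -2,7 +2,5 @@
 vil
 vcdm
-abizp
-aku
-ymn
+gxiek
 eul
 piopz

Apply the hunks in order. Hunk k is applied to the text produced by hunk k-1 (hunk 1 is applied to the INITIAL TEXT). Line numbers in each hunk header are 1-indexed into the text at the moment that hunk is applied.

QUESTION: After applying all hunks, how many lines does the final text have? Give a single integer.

Hunk 1: at line 1 remove [npv] add [htrm,nhts,zuhtb] -> 8 lines: jivfv vil htrm nhts zuhtb opnb eul piopz
Hunk 2: at line 2 remove [htrm,nhts,zuhtb] add [vcdm,zxbv,cqck] -> 8 lines: jivfv vil vcdm zxbv cqck opnb eul piopz
Hunk 3: at line 2 remove [zxbv,cqck,opnb] add [hengp,gce] -> 7 lines: jivfv vil vcdm hengp gce eul piopz
Hunk 4: at line 2 remove [hengp,gce] add [abizp,aku,ymn] -> 8 lines: jivfv vil vcdm abizp aku ymn eul piopz
Hunk 5: at line 2 remove [abizp,aku,ymn] add [gxiek] -> 6 lines: jivfv vil vcdm gxiek eul piopz
Final line count: 6

Answer: 6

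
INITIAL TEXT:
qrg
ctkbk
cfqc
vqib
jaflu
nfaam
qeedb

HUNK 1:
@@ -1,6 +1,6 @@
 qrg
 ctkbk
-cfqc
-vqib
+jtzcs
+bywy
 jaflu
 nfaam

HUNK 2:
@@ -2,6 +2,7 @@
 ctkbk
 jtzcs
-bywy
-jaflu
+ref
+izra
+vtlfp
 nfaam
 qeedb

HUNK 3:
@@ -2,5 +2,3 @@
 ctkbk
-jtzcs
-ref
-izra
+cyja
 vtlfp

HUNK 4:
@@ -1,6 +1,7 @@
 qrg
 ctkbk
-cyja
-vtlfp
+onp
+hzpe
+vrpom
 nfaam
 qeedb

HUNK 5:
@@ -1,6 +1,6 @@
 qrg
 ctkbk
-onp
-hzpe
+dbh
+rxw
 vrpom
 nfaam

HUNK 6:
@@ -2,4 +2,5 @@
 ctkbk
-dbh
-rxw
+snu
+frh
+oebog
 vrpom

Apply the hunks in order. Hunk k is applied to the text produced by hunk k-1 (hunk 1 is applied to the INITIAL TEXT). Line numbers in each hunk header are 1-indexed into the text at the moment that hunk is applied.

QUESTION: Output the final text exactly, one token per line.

Hunk 1: at line 1 remove [cfqc,vqib] add [jtzcs,bywy] -> 7 lines: qrg ctkbk jtzcs bywy jaflu nfaam qeedb
Hunk 2: at line 2 remove [bywy,jaflu] add [ref,izra,vtlfp] -> 8 lines: qrg ctkbk jtzcs ref izra vtlfp nfaam qeedb
Hunk 3: at line 2 remove [jtzcs,ref,izra] add [cyja] -> 6 lines: qrg ctkbk cyja vtlfp nfaam qeedb
Hunk 4: at line 1 remove [cyja,vtlfp] add [onp,hzpe,vrpom] -> 7 lines: qrg ctkbk onp hzpe vrpom nfaam qeedb
Hunk 5: at line 1 remove [onp,hzpe] add [dbh,rxw] -> 7 lines: qrg ctkbk dbh rxw vrpom nfaam qeedb
Hunk 6: at line 2 remove [dbh,rxw] add [snu,frh,oebog] -> 8 lines: qrg ctkbk snu frh oebog vrpom nfaam qeedb

Answer: qrg
ctkbk
snu
frh
oebog
vrpom
nfaam
qeedb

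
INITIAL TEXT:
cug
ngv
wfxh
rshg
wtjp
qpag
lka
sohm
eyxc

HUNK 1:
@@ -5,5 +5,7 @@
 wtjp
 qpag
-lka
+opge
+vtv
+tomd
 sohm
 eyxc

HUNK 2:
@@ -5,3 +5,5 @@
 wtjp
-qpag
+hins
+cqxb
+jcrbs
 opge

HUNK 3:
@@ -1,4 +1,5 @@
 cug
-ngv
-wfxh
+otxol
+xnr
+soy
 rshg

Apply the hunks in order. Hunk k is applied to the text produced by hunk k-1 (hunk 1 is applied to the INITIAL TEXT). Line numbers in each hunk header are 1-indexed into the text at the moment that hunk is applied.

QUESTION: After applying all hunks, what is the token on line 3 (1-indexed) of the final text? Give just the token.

Answer: xnr

Derivation:
Hunk 1: at line 5 remove [lka] add [opge,vtv,tomd] -> 11 lines: cug ngv wfxh rshg wtjp qpag opge vtv tomd sohm eyxc
Hunk 2: at line 5 remove [qpag] add [hins,cqxb,jcrbs] -> 13 lines: cug ngv wfxh rshg wtjp hins cqxb jcrbs opge vtv tomd sohm eyxc
Hunk 3: at line 1 remove [ngv,wfxh] add [otxol,xnr,soy] -> 14 lines: cug otxol xnr soy rshg wtjp hins cqxb jcrbs opge vtv tomd sohm eyxc
Final line 3: xnr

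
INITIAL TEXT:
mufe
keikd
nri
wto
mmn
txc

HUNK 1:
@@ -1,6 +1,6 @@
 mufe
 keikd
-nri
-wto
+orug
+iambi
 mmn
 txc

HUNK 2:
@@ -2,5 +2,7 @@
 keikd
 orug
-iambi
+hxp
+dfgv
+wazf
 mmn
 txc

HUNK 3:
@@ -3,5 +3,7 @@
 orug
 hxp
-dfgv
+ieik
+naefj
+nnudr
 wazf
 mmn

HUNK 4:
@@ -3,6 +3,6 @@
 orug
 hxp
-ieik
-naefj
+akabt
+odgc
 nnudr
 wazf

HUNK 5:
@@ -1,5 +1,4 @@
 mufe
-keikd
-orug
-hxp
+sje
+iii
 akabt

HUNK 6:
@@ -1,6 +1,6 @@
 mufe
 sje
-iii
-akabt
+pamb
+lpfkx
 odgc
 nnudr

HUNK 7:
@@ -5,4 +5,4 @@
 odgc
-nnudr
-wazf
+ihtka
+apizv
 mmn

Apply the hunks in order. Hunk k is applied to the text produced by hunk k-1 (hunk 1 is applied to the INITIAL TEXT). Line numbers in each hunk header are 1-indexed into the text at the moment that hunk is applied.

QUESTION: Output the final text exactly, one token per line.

Hunk 1: at line 1 remove [nri,wto] add [orug,iambi] -> 6 lines: mufe keikd orug iambi mmn txc
Hunk 2: at line 2 remove [iambi] add [hxp,dfgv,wazf] -> 8 lines: mufe keikd orug hxp dfgv wazf mmn txc
Hunk 3: at line 3 remove [dfgv] add [ieik,naefj,nnudr] -> 10 lines: mufe keikd orug hxp ieik naefj nnudr wazf mmn txc
Hunk 4: at line 3 remove [ieik,naefj] add [akabt,odgc] -> 10 lines: mufe keikd orug hxp akabt odgc nnudr wazf mmn txc
Hunk 5: at line 1 remove [keikd,orug,hxp] add [sje,iii] -> 9 lines: mufe sje iii akabt odgc nnudr wazf mmn txc
Hunk 6: at line 1 remove [iii,akabt] add [pamb,lpfkx] -> 9 lines: mufe sje pamb lpfkx odgc nnudr wazf mmn txc
Hunk 7: at line 5 remove [nnudr,wazf] add [ihtka,apizv] -> 9 lines: mufe sje pamb lpfkx odgc ihtka apizv mmn txc

Answer: mufe
sje
pamb
lpfkx
odgc
ihtka
apizv
mmn
txc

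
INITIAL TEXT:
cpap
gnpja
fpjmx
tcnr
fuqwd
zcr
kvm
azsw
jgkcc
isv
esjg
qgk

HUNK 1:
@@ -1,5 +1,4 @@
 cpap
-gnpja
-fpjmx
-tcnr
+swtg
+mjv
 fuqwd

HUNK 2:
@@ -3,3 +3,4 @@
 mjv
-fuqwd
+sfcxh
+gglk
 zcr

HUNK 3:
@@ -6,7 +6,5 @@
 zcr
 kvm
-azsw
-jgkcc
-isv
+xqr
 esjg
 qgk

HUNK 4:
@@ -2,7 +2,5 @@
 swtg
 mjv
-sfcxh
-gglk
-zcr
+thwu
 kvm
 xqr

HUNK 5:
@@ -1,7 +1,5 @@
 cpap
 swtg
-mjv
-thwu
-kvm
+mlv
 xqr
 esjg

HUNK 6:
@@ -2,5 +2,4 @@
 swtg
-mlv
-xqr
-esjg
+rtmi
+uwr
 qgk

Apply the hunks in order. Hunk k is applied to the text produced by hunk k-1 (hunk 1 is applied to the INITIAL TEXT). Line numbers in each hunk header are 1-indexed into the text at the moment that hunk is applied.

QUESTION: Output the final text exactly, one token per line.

Answer: cpap
swtg
rtmi
uwr
qgk

Derivation:
Hunk 1: at line 1 remove [gnpja,fpjmx,tcnr] add [swtg,mjv] -> 11 lines: cpap swtg mjv fuqwd zcr kvm azsw jgkcc isv esjg qgk
Hunk 2: at line 3 remove [fuqwd] add [sfcxh,gglk] -> 12 lines: cpap swtg mjv sfcxh gglk zcr kvm azsw jgkcc isv esjg qgk
Hunk 3: at line 6 remove [azsw,jgkcc,isv] add [xqr] -> 10 lines: cpap swtg mjv sfcxh gglk zcr kvm xqr esjg qgk
Hunk 4: at line 2 remove [sfcxh,gglk,zcr] add [thwu] -> 8 lines: cpap swtg mjv thwu kvm xqr esjg qgk
Hunk 5: at line 1 remove [mjv,thwu,kvm] add [mlv] -> 6 lines: cpap swtg mlv xqr esjg qgk
Hunk 6: at line 2 remove [mlv,xqr,esjg] add [rtmi,uwr] -> 5 lines: cpap swtg rtmi uwr qgk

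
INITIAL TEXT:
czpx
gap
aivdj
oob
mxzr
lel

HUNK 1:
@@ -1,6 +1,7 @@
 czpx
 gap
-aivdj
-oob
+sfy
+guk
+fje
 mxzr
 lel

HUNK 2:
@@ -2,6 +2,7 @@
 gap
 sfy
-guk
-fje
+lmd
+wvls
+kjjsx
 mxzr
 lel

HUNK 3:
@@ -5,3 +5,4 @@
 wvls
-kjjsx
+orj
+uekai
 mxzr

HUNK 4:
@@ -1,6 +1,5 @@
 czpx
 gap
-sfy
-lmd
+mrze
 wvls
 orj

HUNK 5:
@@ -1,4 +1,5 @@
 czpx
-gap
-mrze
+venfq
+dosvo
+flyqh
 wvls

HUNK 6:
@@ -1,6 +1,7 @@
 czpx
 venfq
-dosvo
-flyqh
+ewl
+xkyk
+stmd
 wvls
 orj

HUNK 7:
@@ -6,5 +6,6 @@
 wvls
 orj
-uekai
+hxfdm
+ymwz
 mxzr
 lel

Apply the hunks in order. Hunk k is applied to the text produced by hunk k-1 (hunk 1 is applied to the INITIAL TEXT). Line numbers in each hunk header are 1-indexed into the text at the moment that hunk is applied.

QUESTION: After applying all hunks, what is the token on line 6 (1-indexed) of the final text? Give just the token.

Hunk 1: at line 1 remove [aivdj,oob] add [sfy,guk,fje] -> 7 lines: czpx gap sfy guk fje mxzr lel
Hunk 2: at line 2 remove [guk,fje] add [lmd,wvls,kjjsx] -> 8 lines: czpx gap sfy lmd wvls kjjsx mxzr lel
Hunk 3: at line 5 remove [kjjsx] add [orj,uekai] -> 9 lines: czpx gap sfy lmd wvls orj uekai mxzr lel
Hunk 4: at line 1 remove [sfy,lmd] add [mrze] -> 8 lines: czpx gap mrze wvls orj uekai mxzr lel
Hunk 5: at line 1 remove [gap,mrze] add [venfq,dosvo,flyqh] -> 9 lines: czpx venfq dosvo flyqh wvls orj uekai mxzr lel
Hunk 6: at line 1 remove [dosvo,flyqh] add [ewl,xkyk,stmd] -> 10 lines: czpx venfq ewl xkyk stmd wvls orj uekai mxzr lel
Hunk 7: at line 6 remove [uekai] add [hxfdm,ymwz] -> 11 lines: czpx venfq ewl xkyk stmd wvls orj hxfdm ymwz mxzr lel
Final line 6: wvls

Answer: wvls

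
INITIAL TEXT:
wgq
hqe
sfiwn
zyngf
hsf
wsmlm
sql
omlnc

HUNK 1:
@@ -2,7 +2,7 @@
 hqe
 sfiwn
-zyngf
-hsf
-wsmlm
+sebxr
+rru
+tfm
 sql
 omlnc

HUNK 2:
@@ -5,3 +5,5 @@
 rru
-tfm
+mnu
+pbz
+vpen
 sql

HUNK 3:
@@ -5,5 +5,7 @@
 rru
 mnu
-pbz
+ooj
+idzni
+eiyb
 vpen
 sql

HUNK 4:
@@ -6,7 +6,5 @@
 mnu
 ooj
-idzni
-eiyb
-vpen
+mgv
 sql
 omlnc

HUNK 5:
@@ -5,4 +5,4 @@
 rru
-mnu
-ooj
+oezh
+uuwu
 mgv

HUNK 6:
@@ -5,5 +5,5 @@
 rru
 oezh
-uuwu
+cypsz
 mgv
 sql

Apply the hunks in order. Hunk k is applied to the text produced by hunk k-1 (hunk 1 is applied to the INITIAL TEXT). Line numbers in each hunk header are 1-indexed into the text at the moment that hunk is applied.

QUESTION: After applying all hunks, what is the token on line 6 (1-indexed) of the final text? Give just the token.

Answer: oezh

Derivation:
Hunk 1: at line 2 remove [zyngf,hsf,wsmlm] add [sebxr,rru,tfm] -> 8 lines: wgq hqe sfiwn sebxr rru tfm sql omlnc
Hunk 2: at line 5 remove [tfm] add [mnu,pbz,vpen] -> 10 lines: wgq hqe sfiwn sebxr rru mnu pbz vpen sql omlnc
Hunk 3: at line 5 remove [pbz] add [ooj,idzni,eiyb] -> 12 lines: wgq hqe sfiwn sebxr rru mnu ooj idzni eiyb vpen sql omlnc
Hunk 4: at line 6 remove [idzni,eiyb,vpen] add [mgv] -> 10 lines: wgq hqe sfiwn sebxr rru mnu ooj mgv sql omlnc
Hunk 5: at line 5 remove [mnu,ooj] add [oezh,uuwu] -> 10 lines: wgq hqe sfiwn sebxr rru oezh uuwu mgv sql omlnc
Hunk 6: at line 5 remove [uuwu] add [cypsz] -> 10 lines: wgq hqe sfiwn sebxr rru oezh cypsz mgv sql omlnc
Final line 6: oezh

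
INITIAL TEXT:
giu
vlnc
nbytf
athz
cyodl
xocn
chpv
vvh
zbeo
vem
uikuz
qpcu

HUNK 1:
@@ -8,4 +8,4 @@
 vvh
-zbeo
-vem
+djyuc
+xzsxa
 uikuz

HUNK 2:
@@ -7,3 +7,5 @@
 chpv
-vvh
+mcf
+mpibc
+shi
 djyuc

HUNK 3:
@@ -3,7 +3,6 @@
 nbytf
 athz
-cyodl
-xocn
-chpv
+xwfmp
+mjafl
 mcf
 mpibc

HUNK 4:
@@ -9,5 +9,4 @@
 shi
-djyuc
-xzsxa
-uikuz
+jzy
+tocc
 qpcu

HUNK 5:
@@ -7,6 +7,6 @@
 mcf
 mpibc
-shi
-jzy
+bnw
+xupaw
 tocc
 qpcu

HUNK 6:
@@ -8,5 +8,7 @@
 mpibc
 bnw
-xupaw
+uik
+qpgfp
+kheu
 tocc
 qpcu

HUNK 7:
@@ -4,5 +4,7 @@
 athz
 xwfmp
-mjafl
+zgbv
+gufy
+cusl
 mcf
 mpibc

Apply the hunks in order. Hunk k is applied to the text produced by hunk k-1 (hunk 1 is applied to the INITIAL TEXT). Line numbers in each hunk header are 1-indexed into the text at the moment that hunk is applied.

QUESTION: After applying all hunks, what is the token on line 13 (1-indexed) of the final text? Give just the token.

Answer: qpgfp

Derivation:
Hunk 1: at line 8 remove [zbeo,vem] add [djyuc,xzsxa] -> 12 lines: giu vlnc nbytf athz cyodl xocn chpv vvh djyuc xzsxa uikuz qpcu
Hunk 2: at line 7 remove [vvh] add [mcf,mpibc,shi] -> 14 lines: giu vlnc nbytf athz cyodl xocn chpv mcf mpibc shi djyuc xzsxa uikuz qpcu
Hunk 3: at line 3 remove [cyodl,xocn,chpv] add [xwfmp,mjafl] -> 13 lines: giu vlnc nbytf athz xwfmp mjafl mcf mpibc shi djyuc xzsxa uikuz qpcu
Hunk 4: at line 9 remove [djyuc,xzsxa,uikuz] add [jzy,tocc] -> 12 lines: giu vlnc nbytf athz xwfmp mjafl mcf mpibc shi jzy tocc qpcu
Hunk 5: at line 7 remove [shi,jzy] add [bnw,xupaw] -> 12 lines: giu vlnc nbytf athz xwfmp mjafl mcf mpibc bnw xupaw tocc qpcu
Hunk 6: at line 8 remove [xupaw] add [uik,qpgfp,kheu] -> 14 lines: giu vlnc nbytf athz xwfmp mjafl mcf mpibc bnw uik qpgfp kheu tocc qpcu
Hunk 7: at line 4 remove [mjafl] add [zgbv,gufy,cusl] -> 16 lines: giu vlnc nbytf athz xwfmp zgbv gufy cusl mcf mpibc bnw uik qpgfp kheu tocc qpcu
Final line 13: qpgfp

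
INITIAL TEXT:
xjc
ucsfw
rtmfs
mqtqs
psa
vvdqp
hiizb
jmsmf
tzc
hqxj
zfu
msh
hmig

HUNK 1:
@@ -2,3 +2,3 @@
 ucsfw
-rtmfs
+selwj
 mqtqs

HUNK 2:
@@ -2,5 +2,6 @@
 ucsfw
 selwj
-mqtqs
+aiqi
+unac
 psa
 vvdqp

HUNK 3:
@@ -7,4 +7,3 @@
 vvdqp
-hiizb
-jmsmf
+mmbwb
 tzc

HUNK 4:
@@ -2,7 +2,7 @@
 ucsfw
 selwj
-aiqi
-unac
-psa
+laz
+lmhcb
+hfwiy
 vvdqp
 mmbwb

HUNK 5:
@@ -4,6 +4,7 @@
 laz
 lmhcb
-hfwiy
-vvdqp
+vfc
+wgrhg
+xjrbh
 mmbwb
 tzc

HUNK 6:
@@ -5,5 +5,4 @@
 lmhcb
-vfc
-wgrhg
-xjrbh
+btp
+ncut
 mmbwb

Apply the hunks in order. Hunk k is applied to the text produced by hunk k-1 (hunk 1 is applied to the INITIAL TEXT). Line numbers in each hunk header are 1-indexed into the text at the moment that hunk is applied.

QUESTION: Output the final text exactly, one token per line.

Hunk 1: at line 2 remove [rtmfs] add [selwj] -> 13 lines: xjc ucsfw selwj mqtqs psa vvdqp hiizb jmsmf tzc hqxj zfu msh hmig
Hunk 2: at line 2 remove [mqtqs] add [aiqi,unac] -> 14 lines: xjc ucsfw selwj aiqi unac psa vvdqp hiizb jmsmf tzc hqxj zfu msh hmig
Hunk 3: at line 7 remove [hiizb,jmsmf] add [mmbwb] -> 13 lines: xjc ucsfw selwj aiqi unac psa vvdqp mmbwb tzc hqxj zfu msh hmig
Hunk 4: at line 2 remove [aiqi,unac,psa] add [laz,lmhcb,hfwiy] -> 13 lines: xjc ucsfw selwj laz lmhcb hfwiy vvdqp mmbwb tzc hqxj zfu msh hmig
Hunk 5: at line 4 remove [hfwiy,vvdqp] add [vfc,wgrhg,xjrbh] -> 14 lines: xjc ucsfw selwj laz lmhcb vfc wgrhg xjrbh mmbwb tzc hqxj zfu msh hmig
Hunk 6: at line 5 remove [vfc,wgrhg,xjrbh] add [btp,ncut] -> 13 lines: xjc ucsfw selwj laz lmhcb btp ncut mmbwb tzc hqxj zfu msh hmig

Answer: xjc
ucsfw
selwj
laz
lmhcb
btp
ncut
mmbwb
tzc
hqxj
zfu
msh
hmig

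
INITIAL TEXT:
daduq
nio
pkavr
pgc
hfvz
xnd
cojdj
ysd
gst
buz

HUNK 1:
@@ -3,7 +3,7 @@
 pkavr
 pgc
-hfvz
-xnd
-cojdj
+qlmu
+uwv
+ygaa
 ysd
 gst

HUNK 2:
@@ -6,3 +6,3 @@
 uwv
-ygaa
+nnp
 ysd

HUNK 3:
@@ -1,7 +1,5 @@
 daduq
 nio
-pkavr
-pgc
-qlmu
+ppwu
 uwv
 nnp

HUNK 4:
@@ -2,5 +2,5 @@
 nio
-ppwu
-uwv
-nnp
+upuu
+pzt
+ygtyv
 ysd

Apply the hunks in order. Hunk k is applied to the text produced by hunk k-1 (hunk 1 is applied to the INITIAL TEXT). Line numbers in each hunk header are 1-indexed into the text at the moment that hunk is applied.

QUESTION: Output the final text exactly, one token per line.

Hunk 1: at line 3 remove [hfvz,xnd,cojdj] add [qlmu,uwv,ygaa] -> 10 lines: daduq nio pkavr pgc qlmu uwv ygaa ysd gst buz
Hunk 2: at line 6 remove [ygaa] add [nnp] -> 10 lines: daduq nio pkavr pgc qlmu uwv nnp ysd gst buz
Hunk 3: at line 1 remove [pkavr,pgc,qlmu] add [ppwu] -> 8 lines: daduq nio ppwu uwv nnp ysd gst buz
Hunk 4: at line 2 remove [ppwu,uwv,nnp] add [upuu,pzt,ygtyv] -> 8 lines: daduq nio upuu pzt ygtyv ysd gst buz

Answer: daduq
nio
upuu
pzt
ygtyv
ysd
gst
buz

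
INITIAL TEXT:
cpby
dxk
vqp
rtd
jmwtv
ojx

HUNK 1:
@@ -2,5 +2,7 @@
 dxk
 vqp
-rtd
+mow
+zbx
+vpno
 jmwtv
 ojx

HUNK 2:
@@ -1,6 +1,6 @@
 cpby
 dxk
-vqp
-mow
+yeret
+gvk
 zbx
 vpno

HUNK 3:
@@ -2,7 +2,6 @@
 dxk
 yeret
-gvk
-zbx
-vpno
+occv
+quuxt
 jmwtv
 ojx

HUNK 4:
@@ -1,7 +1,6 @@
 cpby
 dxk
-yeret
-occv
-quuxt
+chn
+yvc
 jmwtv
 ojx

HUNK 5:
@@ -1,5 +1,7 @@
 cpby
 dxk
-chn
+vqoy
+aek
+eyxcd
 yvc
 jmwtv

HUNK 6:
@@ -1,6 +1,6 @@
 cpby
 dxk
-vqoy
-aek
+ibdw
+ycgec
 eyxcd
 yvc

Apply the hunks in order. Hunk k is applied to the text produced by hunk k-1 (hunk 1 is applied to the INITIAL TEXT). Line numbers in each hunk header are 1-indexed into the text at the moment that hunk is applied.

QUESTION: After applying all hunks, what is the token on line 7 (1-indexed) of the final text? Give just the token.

Answer: jmwtv

Derivation:
Hunk 1: at line 2 remove [rtd] add [mow,zbx,vpno] -> 8 lines: cpby dxk vqp mow zbx vpno jmwtv ojx
Hunk 2: at line 1 remove [vqp,mow] add [yeret,gvk] -> 8 lines: cpby dxk yeret gvk zbx vpno jmwtv ojx
Hunk 3: at line 2 remove [gvk,zbx,vpno] add [occv,quuxt] -> 7 lines: cpby dxk yeret occv quuxt jmwtv ojx
Hunk 4: at line 1 remove [yeret,occv,quuxt] add [chn,yvc] -> 6 lines: cpby dxk chn yvc jmwtv ojx
Hunk 5: at line 1 remove [chn] add [vqoy,aek,eyxcd] -> 8 lines: cpby dxk vqoy aek eyxcd yvc jmwtv ojx
Hunk 6: at line 1 remove [vqoy,aek] add [ibdw,ycgec] -> 8 lines: cpby dxk ibdw ycgec eyxcd yvc jmwtv ojx
Final line 7: jmwtv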